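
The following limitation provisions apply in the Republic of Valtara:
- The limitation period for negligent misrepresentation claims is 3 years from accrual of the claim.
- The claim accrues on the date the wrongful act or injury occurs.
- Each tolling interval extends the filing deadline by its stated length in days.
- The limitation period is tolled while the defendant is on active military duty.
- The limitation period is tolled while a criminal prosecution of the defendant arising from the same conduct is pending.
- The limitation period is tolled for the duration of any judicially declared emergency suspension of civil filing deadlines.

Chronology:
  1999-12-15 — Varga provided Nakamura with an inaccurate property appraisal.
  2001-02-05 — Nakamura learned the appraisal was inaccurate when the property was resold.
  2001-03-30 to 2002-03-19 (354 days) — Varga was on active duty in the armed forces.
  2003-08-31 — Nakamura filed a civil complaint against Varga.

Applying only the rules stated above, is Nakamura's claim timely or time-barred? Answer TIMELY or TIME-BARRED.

TIMELY

Because the rule ties accrual to occurrence, the claim accrued on 1999-12-15, not on the 2001-02-05 discovery date.
Adding the 3 years base period to 1999-12-15 gives a deadline of 2002-12-15, before any tolling.
The defendant's active military service from 2001-03-30 to 2002-03-19 tolled the period for 354 days, extending the deadline to 2003-12-04.
Nakamura filed on 2003-08-31, before the 2003-12-04 deadline, so the action is timely.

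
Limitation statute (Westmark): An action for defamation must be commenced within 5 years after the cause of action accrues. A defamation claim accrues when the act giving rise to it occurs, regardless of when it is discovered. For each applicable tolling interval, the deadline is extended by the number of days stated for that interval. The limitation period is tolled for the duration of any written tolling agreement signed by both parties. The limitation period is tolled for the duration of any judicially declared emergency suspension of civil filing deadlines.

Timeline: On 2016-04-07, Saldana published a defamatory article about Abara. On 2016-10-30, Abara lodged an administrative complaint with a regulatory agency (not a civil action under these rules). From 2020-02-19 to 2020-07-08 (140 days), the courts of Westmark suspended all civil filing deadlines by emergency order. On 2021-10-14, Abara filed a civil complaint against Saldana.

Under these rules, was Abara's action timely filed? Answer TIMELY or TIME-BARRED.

The claim accrued on 2016-04-07, when the wrongful act occurred.
Adding the 5 years base period to 2016-04-07 gives a deadline of 2021-04-07, before any tolling.
The period was tolled for 140 days by the emergency suspension of filing deadlines (2020-02-19 to 2020-07-08), pushing the deadline to 2021-08-25.
None of the other events listed affects the running of the period under the stated rules.
Filing on 2021-10-14 missed the 2021-08-25 deadline — the action is time-barred.

TIME-BARRED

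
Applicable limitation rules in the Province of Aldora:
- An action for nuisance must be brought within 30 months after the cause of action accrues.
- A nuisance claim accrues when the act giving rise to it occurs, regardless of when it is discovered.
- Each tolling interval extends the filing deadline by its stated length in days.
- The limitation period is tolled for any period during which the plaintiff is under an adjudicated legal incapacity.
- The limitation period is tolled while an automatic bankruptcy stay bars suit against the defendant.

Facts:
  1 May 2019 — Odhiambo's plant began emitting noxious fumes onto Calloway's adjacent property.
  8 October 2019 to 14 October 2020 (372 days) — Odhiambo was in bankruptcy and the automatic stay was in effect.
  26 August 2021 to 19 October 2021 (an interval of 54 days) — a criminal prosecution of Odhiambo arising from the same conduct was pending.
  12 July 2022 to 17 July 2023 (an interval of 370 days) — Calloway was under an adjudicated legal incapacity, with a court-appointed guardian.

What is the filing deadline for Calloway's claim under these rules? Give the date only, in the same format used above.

The limitation period began to run on 1 May 2019.
Adding the 30 months base period to 1 May 2019 gives a deadline of 1 November 2021, before any tolling.
Because the automatic bankruptcy stay ran from 8 October 2019 to 14 October 2020, the deadline is extended by 372 days to 8 November 2022.
The plaintiff's legal incapacity from 12 July 2022 to 17 July 2023 tolled the period for 370 days, extending the deadline to 13 November 2023.
Although a criminal prosecution ran from 26 August 2021 to 19 October 2021, the stated rules do not make that a tolling event, so it is disregarded.

13 November 2023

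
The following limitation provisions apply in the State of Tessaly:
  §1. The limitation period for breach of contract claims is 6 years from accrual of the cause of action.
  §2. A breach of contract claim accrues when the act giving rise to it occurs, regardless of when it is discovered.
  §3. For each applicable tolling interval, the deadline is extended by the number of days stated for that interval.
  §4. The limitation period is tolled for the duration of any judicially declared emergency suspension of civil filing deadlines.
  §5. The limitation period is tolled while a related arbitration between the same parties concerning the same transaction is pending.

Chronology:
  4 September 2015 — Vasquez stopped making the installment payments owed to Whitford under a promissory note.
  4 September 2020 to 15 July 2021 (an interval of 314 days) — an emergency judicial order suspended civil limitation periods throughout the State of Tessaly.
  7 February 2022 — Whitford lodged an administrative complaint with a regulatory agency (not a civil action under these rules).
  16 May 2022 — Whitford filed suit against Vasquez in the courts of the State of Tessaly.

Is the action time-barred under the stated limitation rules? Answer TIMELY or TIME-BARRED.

The cause of action accrued on 4 September 2015, the date of the act.
Adding the 6 years base period to 4 September 2015 gives a deadline of 4 September 2021, before any tolling.
The emergency suspension of filing deadlines from 4 September 2020 to 15 July 2021 tolled the period for 314 days, extending the deadline to 15 July 2022.
Nothing else in the chronology tolls or restarts the period.
Whitford filed on 16 May 2022, before the 15 July 2022 deadline, so the action is timely.

TIMELY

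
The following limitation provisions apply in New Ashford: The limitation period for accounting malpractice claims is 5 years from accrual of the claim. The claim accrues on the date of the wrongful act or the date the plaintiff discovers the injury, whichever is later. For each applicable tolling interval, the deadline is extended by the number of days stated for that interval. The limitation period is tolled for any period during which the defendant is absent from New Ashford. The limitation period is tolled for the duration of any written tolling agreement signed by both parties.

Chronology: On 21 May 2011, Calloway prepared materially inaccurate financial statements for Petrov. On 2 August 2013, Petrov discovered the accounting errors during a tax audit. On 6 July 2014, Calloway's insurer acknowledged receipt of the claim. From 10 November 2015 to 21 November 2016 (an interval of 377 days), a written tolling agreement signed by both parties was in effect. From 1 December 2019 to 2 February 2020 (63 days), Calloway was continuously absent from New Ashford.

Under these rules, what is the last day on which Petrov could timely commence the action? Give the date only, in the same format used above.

14 August 2019

The claim accrued on 2 August 2013 — the later of the 21 May 2011 act and the 2 August 2013 discovery.
5 years from 2 August 2013 is 2 August 2018.
The written tolling agreement from 10 November 2015 to 21 November 2016 tolled the period for 377 days, extending the deadline to 14 August 2019.
The defendant's absence from the jurisdiction starting 1 December 2019 came too late — the period had run on 14 August 2019 — and so does not extend the deadline.
The other events in the timeline have no effect on the limitation period under the stated rules.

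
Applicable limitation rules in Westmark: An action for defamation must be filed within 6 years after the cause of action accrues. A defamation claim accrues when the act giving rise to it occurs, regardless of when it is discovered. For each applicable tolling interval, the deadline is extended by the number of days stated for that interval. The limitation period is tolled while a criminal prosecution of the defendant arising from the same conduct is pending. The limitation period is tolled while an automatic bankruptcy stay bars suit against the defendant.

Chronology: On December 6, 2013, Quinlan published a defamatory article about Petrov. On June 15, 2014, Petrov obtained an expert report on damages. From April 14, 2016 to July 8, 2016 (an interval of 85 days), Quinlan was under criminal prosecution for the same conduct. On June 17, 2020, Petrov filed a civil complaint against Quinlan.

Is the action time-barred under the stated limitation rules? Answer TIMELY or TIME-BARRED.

TIME-BARRED

The limitation period began to run on December 6, 2013.
The untolled deadline — 6 years after December 6, 2013 — is December 6, 2019.
Because the pending criminal prosecution ran from April 14, 2016 to July 8, 2016, the deadline is extended by 85 days to February 29, 2020.
The other events in the timeline have no effect on the limitation period under the stated rules.
The June 17, 2020 filing falls after the February 29, 2020 deadline; the claim is time-barred.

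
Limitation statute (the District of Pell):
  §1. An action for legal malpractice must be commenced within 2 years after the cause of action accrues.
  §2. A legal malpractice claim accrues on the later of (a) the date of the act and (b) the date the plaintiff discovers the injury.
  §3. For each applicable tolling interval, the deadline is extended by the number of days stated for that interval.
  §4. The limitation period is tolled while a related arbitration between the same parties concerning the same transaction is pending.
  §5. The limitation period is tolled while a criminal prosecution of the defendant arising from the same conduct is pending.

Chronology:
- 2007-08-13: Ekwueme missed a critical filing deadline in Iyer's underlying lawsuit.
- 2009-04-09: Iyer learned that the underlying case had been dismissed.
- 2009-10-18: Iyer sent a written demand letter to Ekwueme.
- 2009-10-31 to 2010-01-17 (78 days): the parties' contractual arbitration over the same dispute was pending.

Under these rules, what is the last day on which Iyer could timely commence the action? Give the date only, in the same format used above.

Taking the later of the act (2007-08-13) and discovery (2009-04-09), the claim accrued on 2009-04-09.
The untolled deadline — 2 years after 2009-04-09 — is 2011-04-09.
The period was tolled for 78 days by the pending related arbitration (2009-10-31 to 2010-01-17), pushing the deadline to 2011-06-26.
The other events in the timeline have no effect on the limitation period under the stated rules.

2011-06-26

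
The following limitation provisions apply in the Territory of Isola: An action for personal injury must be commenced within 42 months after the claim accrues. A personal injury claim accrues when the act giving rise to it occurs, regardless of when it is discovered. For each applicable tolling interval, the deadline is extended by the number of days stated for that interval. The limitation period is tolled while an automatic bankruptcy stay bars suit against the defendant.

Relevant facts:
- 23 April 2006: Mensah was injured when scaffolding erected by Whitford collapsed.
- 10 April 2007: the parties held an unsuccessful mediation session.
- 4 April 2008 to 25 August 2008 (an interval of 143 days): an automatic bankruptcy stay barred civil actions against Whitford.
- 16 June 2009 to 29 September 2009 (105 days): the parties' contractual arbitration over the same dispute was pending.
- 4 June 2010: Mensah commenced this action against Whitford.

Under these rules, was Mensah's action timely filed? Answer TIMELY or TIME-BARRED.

TIME-BARRED

The claim accrued on 23 April 2006, when the wrongful act occurred.
42 months from 23 April 2006 is 23 October 2009.
Because the automatic bankruptcy stay ran from 4 April 2008 to 25 August 2008, the deadline is extended by 143 days to 15 March 2010.
No stated provision tolls the period for a pending arbitration, so the interval from 16 June 2009 to 29 September 2009 has no effect on the deadline.
The other events in the timeline have no effect on the limitation period under the stated rules.
Filing on 4 June 2010 missed the 15 March 2010 deadline — the action is time-barred.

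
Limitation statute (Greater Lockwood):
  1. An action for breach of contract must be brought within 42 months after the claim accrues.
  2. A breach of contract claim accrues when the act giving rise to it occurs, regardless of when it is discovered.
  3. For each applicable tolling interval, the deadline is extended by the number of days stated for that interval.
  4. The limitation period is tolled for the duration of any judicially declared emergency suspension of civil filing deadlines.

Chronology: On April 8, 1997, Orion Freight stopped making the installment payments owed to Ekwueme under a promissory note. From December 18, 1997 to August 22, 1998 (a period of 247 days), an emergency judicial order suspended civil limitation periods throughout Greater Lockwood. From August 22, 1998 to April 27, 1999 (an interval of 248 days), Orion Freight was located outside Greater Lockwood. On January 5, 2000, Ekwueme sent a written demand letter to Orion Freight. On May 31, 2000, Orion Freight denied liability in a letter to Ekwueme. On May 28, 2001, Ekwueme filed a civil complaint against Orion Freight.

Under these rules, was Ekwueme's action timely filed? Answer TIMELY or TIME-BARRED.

TIMELY

The claim accrued on April 8, 1997, the date of the act.
Adding the 42 months base period to April 8, 1997 gives a deadline of October 8, 2000, before any tolling.
The period was tolled for 247 days by the emergency suspension of filing deadlines (December 18, 1997 to August 22, 1998), pushing the deadline to June 12, 2001.
Although the defendant's absence ran from August 22, 1998 to April 27, 1999, the stated rules do not make that a tolling event, so it is disregarded.
None of the other events listed affects the running of the period under the stated rules.
Filing on May 28, 2001 beat the June 12, 2001 deadline — the action is timely.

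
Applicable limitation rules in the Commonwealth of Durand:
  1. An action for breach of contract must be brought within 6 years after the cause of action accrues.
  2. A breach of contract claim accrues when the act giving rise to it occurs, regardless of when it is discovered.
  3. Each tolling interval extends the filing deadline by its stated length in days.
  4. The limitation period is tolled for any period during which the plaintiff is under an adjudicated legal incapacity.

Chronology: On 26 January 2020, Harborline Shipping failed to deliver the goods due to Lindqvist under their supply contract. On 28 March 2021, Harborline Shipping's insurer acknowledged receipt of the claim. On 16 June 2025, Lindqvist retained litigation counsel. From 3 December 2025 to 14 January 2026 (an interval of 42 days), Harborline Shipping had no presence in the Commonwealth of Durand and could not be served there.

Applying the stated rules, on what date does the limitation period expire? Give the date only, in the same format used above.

The limitation period began to run on 26 January 2020.
The untolled deadline — 6 years after 26 January 2020 — is 26 January 2026.
No stated provision tolls the period for the defendant's absence, so the interval from 3 December 2025 to 14 January 2026 has no effect on the deadline.
The other events in the timeline have no effect on the limitation period under the stated rules.

26 January 2026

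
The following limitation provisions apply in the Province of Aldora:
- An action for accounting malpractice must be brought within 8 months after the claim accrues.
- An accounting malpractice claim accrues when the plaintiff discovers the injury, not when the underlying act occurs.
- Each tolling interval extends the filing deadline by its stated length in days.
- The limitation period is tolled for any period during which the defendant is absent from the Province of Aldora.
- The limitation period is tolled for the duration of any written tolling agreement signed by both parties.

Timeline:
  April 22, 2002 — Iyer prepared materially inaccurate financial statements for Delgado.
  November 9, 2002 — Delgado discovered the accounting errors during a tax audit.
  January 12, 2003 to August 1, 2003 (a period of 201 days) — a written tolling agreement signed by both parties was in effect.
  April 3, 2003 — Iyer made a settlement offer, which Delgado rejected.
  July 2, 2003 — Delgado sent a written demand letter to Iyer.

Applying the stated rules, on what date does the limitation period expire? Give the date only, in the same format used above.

January 26, 2004

The claim did not accrue until Delgado discovered the injury on November 9, 2002; the April 22, 2002 act date does not start the clock under the stated rule.
The untolled deadline — 8 months after November 9, 2002 — is July 9, 2003.
Because the written tolling agreement ran from January 12, 2003 to August 1, 2003, the deadline is extended by 201 days to January 26, 2004.
Nothing else in the chronology tolls or restarts the period.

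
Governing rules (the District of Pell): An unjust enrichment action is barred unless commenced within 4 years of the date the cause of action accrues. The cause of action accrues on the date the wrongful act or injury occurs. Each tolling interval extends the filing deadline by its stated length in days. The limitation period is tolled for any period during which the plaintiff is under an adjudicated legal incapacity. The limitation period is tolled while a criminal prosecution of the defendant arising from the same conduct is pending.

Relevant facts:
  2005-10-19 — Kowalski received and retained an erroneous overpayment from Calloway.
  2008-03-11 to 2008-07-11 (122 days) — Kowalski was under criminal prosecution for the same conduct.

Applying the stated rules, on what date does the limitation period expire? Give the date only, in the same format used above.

The cause of action accrued on 2005-10-19, the date of the act.
4 years from 2005-10-19 is 2009-10-19.
Because the pending criminal prosecution ran from 2008-03-11 to 2008-07-11, the deadline is extended by 122 days to 2010-02-18.

2010-02-18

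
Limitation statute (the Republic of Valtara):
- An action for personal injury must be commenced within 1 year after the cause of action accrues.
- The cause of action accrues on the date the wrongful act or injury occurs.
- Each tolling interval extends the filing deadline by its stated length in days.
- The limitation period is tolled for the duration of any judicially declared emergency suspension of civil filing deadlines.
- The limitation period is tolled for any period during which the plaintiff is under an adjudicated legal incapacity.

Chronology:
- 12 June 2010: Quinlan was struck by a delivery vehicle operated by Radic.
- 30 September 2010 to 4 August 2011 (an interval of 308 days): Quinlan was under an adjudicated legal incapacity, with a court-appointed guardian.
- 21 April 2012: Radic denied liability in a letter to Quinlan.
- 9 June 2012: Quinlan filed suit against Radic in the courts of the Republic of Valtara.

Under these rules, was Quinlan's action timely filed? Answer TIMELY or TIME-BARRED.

TIME-BARRED

The limitation period began to run on 12 June 2010.
The untolled deadline — 1 year after 12 June 2010 — is 12 June 2011.
The period was tolled for 308 days by the plaintiff's legal incapacity (30 September 2010 to 4 August 2011), pushing the deadline to 15 April 2012.
Nothing else in the chronology tolls or restarts the period.
Quinlan filed on 9 June 2012, after the 15 April 2012 deadline, so the action is time-barred.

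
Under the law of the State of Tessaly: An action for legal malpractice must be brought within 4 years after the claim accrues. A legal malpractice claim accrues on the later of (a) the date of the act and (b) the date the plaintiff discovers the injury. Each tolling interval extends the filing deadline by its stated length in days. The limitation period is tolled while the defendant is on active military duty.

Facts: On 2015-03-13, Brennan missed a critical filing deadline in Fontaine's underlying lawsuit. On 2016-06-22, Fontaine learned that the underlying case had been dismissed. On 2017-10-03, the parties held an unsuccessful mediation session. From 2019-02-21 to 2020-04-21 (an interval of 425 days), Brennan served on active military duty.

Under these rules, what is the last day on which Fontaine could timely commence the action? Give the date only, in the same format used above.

2021-08-21

The claim accrued on 2016-06-22 — the later of the 2015-03-13 act and the 2016-06-22 discovery.
The untolled deadline — 4 years after 2016-06-22 — is 2020-06-22.
Because the defendant's active military service ran from 2019-02-21 to 2020-04-21, the deadline is extended by 425 days to 2021-08-21.
None of the other events listed affects the running of the period under the stated rules.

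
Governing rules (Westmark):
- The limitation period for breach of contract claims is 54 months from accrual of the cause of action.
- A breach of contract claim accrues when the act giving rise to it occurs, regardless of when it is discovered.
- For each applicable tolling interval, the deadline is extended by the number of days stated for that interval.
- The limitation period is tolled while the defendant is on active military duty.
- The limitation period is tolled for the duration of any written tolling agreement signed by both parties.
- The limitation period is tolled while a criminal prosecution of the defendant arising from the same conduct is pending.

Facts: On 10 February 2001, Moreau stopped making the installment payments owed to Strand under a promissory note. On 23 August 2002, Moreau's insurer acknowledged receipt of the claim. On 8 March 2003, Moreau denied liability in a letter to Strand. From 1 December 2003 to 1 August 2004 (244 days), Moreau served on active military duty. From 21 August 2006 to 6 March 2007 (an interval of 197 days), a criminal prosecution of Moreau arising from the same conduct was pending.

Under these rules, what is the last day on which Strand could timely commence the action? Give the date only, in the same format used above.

11 April 2006

The claim accrued on 10 February 2001, when the wrongful act occurred.
The untolled deadline — 54 months after 10 February 2001 — is 10 August 2005.
The period was tolled for 244 days by the defendant's active military service (1 December 2003 to 1 August 2004), pushing the deadline to 11 April 2006.
The pending criminal prosecution from 21 August 2006 to 6 March 2007 began after the period had already run on 11 April 2006, so it has no tolling effect.
None of the other events listed affects the running of the period under the stated rules.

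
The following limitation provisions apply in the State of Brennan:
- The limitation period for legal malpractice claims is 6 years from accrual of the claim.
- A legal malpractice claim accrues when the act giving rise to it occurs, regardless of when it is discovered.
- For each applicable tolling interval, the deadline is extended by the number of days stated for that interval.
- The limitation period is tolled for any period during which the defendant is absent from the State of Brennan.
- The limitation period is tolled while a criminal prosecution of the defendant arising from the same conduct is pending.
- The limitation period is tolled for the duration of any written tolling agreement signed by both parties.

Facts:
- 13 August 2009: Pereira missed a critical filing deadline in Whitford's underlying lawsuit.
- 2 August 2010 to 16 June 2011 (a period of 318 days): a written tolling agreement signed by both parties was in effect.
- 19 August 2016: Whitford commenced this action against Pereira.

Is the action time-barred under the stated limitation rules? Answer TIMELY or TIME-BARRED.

TIME-BARRED

The claim accrued on 13 August 2009, the date of the act.
6 years from 13 August 2009 is 13 August 2015.
Because the written tolling agreement ran from 2 August 2010 to 16 June 2011, the deadline is extended by 318 days to 26 June 2016.
Filing on 19 August 2016 missed the 26 June 2016 deadline — the action is time-barred.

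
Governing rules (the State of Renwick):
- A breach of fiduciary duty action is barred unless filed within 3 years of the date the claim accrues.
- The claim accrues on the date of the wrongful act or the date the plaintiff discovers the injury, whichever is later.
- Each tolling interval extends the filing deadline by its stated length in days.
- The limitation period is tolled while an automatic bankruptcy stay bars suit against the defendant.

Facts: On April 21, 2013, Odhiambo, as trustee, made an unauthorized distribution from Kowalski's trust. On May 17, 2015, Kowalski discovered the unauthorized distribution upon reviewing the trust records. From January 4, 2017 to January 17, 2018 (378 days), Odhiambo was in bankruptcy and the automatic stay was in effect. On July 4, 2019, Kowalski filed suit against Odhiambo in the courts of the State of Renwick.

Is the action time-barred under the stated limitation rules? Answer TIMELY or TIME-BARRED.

The claim accrued on May 17, 2015 — the later of the April 21, 2013 act and the May 17, 2015 discovery.
The untolled deadline — 3 years after May 17, 2015 — is May 17, 2018.
The automatic bankruptcy stay from January 4, 2017 to January 17, 2018 tolled the period for 378 days, extending the deadline to May 30, 2019.
Filing on July 4, 2019 missed the May 30, 2019 deadline — the action is time-barred.

TIME-BARRED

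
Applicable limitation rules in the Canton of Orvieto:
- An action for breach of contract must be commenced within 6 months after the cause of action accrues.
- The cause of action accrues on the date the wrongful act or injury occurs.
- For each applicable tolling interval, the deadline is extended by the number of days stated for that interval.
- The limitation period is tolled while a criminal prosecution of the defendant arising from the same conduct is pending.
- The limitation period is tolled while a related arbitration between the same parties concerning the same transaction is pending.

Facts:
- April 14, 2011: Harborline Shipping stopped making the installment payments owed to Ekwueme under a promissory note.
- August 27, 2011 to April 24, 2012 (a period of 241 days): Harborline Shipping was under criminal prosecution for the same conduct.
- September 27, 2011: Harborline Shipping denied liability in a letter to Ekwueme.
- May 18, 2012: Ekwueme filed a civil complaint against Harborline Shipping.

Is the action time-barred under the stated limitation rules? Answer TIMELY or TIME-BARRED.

The limitation period began to run on April 14, 2011.
The untolled deadline — 6 months after April 14, 2011 — is October 14, 2011.
The period was tolled for 241 days by the pending criminal prosecution (August 27, 2011 to April 24, 2012), pushing the deadline to June 11, 2012.
Nothing else in the chronology tolls or restarts the period.
Ekwueme filed on May 18, 2012, before the June 11, 2012 deadline, so the action is timely.

TIMELY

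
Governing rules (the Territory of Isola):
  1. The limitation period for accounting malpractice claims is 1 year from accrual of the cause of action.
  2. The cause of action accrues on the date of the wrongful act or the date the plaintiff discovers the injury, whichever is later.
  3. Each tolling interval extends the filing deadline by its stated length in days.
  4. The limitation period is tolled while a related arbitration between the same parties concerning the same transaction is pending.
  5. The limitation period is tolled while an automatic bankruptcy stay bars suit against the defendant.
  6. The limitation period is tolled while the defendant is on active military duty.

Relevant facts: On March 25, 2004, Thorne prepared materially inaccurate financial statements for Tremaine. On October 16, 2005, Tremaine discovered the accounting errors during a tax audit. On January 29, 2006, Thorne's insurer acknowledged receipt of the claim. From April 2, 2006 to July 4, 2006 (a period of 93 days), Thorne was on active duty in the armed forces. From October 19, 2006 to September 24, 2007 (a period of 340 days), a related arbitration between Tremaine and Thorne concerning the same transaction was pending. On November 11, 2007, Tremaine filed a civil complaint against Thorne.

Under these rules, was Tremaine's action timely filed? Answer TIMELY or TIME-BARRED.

The claim accrued on October 16, 2005 — the later of the March 25, 2004 act and the October 16, 2005 discovery.
1 year from October 16, 2005 is October 16, 2006.
The period was tolled for 93 days by the defendant's active military service (April 2, 2006 to July 4, 2006), pushing the deadline to January 17, 2007.
Because the pending related arbitration ran from October 19, 2006 to September 24, 2007, the deadline is extended by 340 days to December 23, 2007.
None of the other events listed affects the running of the period under the stated rules.
Filing on November 11, 2007 beat the December 23, 2007 deadline — the action is timely.

TIMELY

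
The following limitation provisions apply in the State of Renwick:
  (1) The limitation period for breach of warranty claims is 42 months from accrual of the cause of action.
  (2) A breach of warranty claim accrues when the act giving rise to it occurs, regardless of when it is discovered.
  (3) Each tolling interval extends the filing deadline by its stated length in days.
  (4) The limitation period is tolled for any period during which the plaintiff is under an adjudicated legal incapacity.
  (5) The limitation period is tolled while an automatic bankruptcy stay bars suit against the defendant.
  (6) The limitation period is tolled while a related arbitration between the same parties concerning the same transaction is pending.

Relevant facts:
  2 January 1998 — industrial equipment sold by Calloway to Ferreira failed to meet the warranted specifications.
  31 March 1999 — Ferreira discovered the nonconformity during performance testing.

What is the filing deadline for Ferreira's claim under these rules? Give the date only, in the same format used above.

2 July 2001

The claim accrued on 2 January 1998, when the wrongful act occurred; under the stated occurrence rule the 31 March 1999 discovery does not delay accrual.
42 months from 2 January 1998 is 2 July 2001.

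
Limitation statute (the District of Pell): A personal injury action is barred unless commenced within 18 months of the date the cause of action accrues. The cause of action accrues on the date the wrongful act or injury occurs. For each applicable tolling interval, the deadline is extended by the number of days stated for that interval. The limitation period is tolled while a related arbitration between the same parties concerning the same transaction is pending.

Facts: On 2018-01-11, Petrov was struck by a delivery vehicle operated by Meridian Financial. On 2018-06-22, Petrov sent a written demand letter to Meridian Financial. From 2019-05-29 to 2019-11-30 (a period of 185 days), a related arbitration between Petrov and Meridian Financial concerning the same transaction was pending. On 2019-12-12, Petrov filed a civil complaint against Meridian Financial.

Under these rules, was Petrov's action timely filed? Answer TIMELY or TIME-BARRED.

The cause of action accrued on 2018-01-11, the date of the act.
Adding the 18 months base period to 2018-01-11 gives a deadline of 2019-07-11, before any tolling.
Because the pending related arbitration ran from 2019-05-29 to 2019-11-30, the deadline is extended by 185 days to 2020-01-12.
None of the other events listed affects the running of the period under the stated rules.
Filing on 2019-12-12 beat the 2020-01-12 deadline — the action is timely.

TIMELY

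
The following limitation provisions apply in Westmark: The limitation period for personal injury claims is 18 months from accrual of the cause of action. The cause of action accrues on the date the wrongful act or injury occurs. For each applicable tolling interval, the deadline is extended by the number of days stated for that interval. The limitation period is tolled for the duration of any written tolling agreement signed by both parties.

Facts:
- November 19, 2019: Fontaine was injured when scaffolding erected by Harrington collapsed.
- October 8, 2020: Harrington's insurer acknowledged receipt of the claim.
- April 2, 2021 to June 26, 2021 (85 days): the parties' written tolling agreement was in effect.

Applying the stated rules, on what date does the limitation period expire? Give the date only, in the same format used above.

The cause of action accrued on November 19, 2019, the date of the act.
Adding the 18 months base period to November 19, 2019 gives a deadline of May 19, 2021, before any tolling.
Because the written tolling agreement ran from April 2, 2021 to June 26, 2021, the deadline is extended by 85 days to August 12, 2021.
Nothing else in the chronology tolls or restarts the period.

August 12, 2021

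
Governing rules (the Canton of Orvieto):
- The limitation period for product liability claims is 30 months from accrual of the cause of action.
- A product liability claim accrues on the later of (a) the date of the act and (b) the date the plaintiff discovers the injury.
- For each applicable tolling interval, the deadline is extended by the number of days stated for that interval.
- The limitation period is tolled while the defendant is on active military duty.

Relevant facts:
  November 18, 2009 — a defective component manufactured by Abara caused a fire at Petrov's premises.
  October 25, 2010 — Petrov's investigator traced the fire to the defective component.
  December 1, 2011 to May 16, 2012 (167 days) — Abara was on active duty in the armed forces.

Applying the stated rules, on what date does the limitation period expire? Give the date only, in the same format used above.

Taking the later of the act (November 18, 2009) and discovery (October 25, 2010), the claim accrued on October 25, 2010.
The untolled deadline — 30 months after October 25, 2010 — is April 25, 2013.
The defendant's active military service from December 1, 2011 to May 16, 2012 tolled the period for 167 days, extending the deadline to October 9, 2013.

October 9, 2013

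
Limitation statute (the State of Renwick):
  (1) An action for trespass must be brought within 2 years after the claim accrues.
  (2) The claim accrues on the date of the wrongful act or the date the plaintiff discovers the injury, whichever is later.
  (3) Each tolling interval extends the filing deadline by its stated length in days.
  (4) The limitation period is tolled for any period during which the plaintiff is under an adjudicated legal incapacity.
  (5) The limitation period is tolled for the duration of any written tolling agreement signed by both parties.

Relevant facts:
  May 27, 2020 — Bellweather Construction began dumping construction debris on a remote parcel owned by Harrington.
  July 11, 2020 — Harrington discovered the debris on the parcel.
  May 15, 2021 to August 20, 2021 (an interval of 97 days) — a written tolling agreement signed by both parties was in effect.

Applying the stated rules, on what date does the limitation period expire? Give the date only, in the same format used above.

October 16, 2022

Taking the later of the act (May 27, 2020) and discovery (July 11, 2020), the claim accrued on July 11, 2020.
Adding the 2 years base period to July 11, 2020 gives a deadline of July 11, 2022, before any tolling.
The period was tolled for 97 days by the written tolling agreement (May 15, 2021 to August 20, 2021), pushing the deadline to October 16, 2022.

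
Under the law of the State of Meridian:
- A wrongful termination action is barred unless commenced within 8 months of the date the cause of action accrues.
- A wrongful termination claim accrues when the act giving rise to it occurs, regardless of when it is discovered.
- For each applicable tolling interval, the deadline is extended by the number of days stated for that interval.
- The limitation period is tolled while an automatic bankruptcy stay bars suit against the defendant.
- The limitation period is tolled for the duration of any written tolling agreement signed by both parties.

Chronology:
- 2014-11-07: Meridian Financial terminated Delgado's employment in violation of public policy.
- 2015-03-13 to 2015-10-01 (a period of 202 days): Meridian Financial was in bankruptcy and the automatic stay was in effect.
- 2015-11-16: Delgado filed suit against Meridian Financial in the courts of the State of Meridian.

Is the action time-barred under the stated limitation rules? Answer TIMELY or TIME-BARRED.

The limitation period began to run on 2014-11-07.
Adding the 8 months base period to 2014-11-07 gives a deadline of 2015-07-07, before any tolling.
The automatic bankruptcy stay from 2015-03-13 to 2015-10-01 tolled the period for 202 days, extending the deadline to 2016-01-25.
Delgado filed on 2015-11-16, before the 2016-01-25 deadline, so the action is timely.

TIMELY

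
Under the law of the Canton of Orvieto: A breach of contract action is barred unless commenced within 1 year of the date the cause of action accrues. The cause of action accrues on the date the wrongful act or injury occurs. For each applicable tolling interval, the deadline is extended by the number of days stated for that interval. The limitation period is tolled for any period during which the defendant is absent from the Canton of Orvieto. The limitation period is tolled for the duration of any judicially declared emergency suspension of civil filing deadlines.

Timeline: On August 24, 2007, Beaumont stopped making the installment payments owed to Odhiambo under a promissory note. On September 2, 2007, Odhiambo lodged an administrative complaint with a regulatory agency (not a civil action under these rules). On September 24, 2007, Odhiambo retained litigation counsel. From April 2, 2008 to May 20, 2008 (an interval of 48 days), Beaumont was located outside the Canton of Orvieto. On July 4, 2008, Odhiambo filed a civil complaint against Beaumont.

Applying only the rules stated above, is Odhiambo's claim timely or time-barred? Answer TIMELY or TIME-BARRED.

TIMELY

The cause of action accrued on August 24, 2007, the date of the act.
Adding the 1 year base period to August 24, 2007 gives a deadline of August 24, 2008, before any tolling.
The period was tolled for 48 days by the defendant's absence from the jurisdiction (April 2, 2008 to May 20, 2008), pushing the deadline to October 11, 2008.
Nothing else in the chronology tolls or restarts the period.
Filing on July 4, 2008 beat the October 11, 2008 deadline — the action is timely.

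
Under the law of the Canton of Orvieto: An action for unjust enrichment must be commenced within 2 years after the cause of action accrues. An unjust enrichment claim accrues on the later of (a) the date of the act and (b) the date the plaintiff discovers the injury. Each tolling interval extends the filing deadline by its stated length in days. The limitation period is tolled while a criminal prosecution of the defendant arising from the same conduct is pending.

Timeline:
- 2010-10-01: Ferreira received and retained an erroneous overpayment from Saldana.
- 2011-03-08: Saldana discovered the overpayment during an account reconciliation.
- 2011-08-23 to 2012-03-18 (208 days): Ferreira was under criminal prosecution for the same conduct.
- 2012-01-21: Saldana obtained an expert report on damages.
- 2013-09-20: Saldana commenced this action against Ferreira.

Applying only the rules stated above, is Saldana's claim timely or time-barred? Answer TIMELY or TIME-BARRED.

Because discovery on 2011-03-08 post-dates the 2010-10-01 act, accrual under the later-of rule falls on 2011-03-08.
2 years from 2011-03-08 is 2013-03-08.
The period was tolled for 208 days by the pending criminal prosecution (2011-08-23 to 2012-03-18), pushing the deadline to 2013-10-02.
Nothing else in the chronology tolls or restarts the period.
Filing on 2013-09-20 beat the 2013-10-02 deadline — the action is timely.

TIMELY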